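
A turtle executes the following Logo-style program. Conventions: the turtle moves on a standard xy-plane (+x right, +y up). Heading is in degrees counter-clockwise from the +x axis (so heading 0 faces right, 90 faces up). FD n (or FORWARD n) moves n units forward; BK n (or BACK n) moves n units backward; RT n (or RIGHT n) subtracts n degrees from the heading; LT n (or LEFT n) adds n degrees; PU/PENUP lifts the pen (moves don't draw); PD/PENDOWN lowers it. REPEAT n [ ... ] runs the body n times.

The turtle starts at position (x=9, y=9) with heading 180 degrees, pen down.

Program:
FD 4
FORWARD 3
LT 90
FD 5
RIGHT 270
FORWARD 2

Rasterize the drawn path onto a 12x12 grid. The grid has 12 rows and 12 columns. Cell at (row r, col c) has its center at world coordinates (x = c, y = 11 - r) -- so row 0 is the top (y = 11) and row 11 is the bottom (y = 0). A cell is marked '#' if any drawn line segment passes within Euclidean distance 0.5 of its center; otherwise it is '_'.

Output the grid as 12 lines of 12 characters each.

Answer: ____________
____________
__########__
__#_________
__#_________
__#_________
__#_________
__###_______
____________
____________
____________
____________

Derivation:
Segment 0: (9,9) -> (5,9)
Segment 1: (5,9) -> (2,9)
Segment 2: (2,9) -> (2,4)
Segment 3: (2,4) -> (4,4)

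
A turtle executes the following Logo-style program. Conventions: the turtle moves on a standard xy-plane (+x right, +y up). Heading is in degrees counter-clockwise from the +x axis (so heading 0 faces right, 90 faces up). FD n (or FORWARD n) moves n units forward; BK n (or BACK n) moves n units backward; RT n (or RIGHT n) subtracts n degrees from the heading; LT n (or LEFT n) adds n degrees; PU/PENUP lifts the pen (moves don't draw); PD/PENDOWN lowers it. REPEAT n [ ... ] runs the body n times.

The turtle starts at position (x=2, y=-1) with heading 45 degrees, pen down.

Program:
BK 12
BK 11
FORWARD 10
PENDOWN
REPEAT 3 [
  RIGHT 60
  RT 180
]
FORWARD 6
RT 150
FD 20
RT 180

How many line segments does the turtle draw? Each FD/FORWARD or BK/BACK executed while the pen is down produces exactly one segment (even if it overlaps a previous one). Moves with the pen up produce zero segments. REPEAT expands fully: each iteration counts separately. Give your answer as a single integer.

Answer: 5

Derivation:
Executing turtle program step by step:
Start: pos=(2,-1), heading=45, pen down
BK 12: (2,-1) -> (-6.485,-9.485) [heading=45, draw]
BK 11: (-6.485,-9.485) -> (-14.263,-17.263) [heading=45, draw]
FD 10: (-14.263,-17.263) -> (-7.192,-10.192) [heading=45, draw]
PD: pen down
REPEAT 3 [
  -- iteration 1/3 --
  RT 60: heading 45 -> 345
  RT 180: heading 345 -> 165
  -- iteration 2/3 --
  RT 60: heading 165 -> 105
  RT 180: heading 105 -> 285
  -- iteration 3/3 --
  RT 60: heading 285 -> 225
  RT 180: heading 225 -> 45
]
FD 6: (-7.192,-10.192) -> (-2.95,-5.95) [heading=45, draw]
RT 150: heading 45 -> 255
FD 20: (-2.95,-5.95) -> (-8.126,-25.268) [heading=255, draw]
RT 180: heading 255 -> 75
Final: pos=(-8.126,-25.268), heading=75, 5 segment(s) drawn
Segments drawn: 5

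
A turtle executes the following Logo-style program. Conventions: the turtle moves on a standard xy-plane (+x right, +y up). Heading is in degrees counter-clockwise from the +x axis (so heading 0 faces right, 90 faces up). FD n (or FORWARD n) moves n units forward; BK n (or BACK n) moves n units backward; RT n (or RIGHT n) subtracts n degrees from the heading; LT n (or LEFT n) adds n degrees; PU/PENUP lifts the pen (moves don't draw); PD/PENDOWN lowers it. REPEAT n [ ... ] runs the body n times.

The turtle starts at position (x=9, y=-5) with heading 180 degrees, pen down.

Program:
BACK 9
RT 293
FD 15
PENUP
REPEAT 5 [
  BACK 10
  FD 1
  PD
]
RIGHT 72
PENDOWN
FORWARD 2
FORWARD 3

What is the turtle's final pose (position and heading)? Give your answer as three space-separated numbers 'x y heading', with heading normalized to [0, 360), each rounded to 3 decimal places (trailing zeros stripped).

Executing turtle program step by step:
Start: pos=(9,-5), heading=180, pen down
BK 9: (9,-5) -> (18,-5) [heading=180, draw]
RT 293: heading 180 -> 247
FD 15: (18,-5) -> (12.139,-18.808) [heading=247, draw]
PU: pen up
REPEAT 5 [
  -- iteration 1/5 --
  BK 10: (12.139,-18.808) -> (16.046,-9.603) [heading=247, move]
  FD 1: (16.046,-9.603) -> (15.656,-10.523) [heading=247, move]
  PD: pen down
  -- iteration 2/5 --
  BK 10: (15.656,-10.523) -> (19.563,-1.318) [heading=247, draw]
  FD 1: (19.563,-1.318) -> (19.172,-2.238) [heading=247, draw]
  PD: pen down
  -- iteration 3/5 --
  BK 10: (19.172,-2.238) -> (23.08,6.967) [heading=247, draw]
  FD 1: (23.08,6.967) -> (22.689,6.046) [heading=247, draw]
  PD: pen down
  -- iteration 4/5 --
  BK 10: (22.689,6.046) -> (26.596,15.251) [heading=247, draw]
  FD 1: (26.596,15.251) -> (26.205,14.331) [heading=247, draw]
  PD: pen down
  -- iteration 5/5 --
  BK 10: (26.205,14.331) -> (30.113,23.536) [heading=247, draw]
  FD 1: (30.113,23.536) -> (29.722,22.615) [heading=247, draw]
  PD: pen down
]
RT 72: heading 247 -> 175
PD: pen down
FD 2: (29.722,22.615) -> (27.73,22.789) [heading=175, draw]
FD 3: (27.73,22.789) -> (24.741,23.051) [heading=175, draw]
Final: pos=(24.741,23.051), heading=175, 12 segment(s) drawn

Answer: 24.741 23.051 175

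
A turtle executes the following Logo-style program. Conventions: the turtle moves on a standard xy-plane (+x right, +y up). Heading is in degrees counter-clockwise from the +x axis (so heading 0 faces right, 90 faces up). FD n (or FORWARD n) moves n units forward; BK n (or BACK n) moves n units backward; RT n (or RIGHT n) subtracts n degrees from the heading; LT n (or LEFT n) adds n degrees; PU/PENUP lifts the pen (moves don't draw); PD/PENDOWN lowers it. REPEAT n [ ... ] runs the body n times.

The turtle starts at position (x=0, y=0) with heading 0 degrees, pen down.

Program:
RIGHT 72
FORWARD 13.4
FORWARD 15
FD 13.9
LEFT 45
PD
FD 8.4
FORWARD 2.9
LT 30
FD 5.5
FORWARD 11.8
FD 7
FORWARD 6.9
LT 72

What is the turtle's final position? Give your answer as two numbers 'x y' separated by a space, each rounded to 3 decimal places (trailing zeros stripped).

Executing turtle program step by step:
Start: pos=(0,0), heading=0, pen down
RT 72: heading 0 -> 288
FD 13.4: (0,0) -> (4.141,-12.744) [heading=288, draw]
FD 15: (4.141,-12.744) -> (8.776,-27.01) [heading=288, draw]
FD 13.9: (8.776,-27.01) -> (13.071,-40.23) [heading=288, draw]
LT 45: heading 288 -> 333
PD: pen down
FD 8.4: (13.071,-40.23) -> (20.556,-44.043) [heading=333, draw]
FD 2.9: (20.556,-44.043) -> (23.14,-45.36) [heading=333, draw]
LT 30: heading 333 -> 3
FD 5.5: (23.14,-45.36) -> (28.632,-45.072) [heading=3, draw]
FD 11.8: (28.632,-45.072) -> (40.416,-44.454) [heading=3, draw]
FD 7: (40.416,-44.454) -> (47.406,-44.088) [heading=3, draw]
FD 6.9: (47.406,-44.088) -> (54.297,-43.727) [heading=3, draw]
LT 72: heading 3 -> 75
Final: pos=(54.297,-43.727), heading=75, 9 segment(s) drawn

Answer: 54.297 -43.727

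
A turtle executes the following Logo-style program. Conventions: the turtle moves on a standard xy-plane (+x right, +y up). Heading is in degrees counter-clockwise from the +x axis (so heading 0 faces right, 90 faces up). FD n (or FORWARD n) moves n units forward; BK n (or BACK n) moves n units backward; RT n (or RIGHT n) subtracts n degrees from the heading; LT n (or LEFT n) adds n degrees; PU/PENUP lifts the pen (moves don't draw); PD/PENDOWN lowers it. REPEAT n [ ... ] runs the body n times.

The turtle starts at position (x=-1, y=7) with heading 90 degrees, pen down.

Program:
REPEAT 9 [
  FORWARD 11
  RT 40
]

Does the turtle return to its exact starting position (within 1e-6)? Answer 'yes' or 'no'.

Answer: yes

Derivation:
Executing turtle program step by step:
Start: pos=(-1,7), heading=90, pen down
REPEAT 9 [
  -- iteration 1/9 --
  FD 11: (-1,7) -> (-1,18) [heading=90, draw]
  RT 40: heading 90 -> 50
  -- iteration 2/9 --
  FD 11: (-1,18) -> (6.071,26.426) [heading=50, draw]
  RT 40: heading 50 -> 10
  -- iteration 3/9 --
  FD 11: (6.071,26.426) -> (16.904,28.337) [heading=10, draw]
  RT 40: heading 10 -> 330
  -- iteration 4/9 --
  FD 11: (16.904,28.337) -> (26.43,22.837) [heading=330, draw]
  RT 40: heading 330 -> 290
  -- iteration 5/9 --
  FD 11: (26.43,22.837) -> (30.192,12.5) [heading=290, draw]
  RT 40: heading 290 -> 250
  -- iteration 6/9 --
  FD 11: (30.192,12.5) -> (26.43,2.163) [heading=250, draw]
  RT 40: heading 250 -> 210
  -- iteration 7/9 --
  FD 11: (26.43,2.163) -> (16.904,-3.337) [heading=210, draw]
  RT 40: heading 210 -> 170
  -- iteration 8/9 --
  FD 11: (16.904,-3.337) -> (6.071,-1.426) [heading=170, draw]
  RT 40: heading 170 -> 130
  -- iteration 9/9 --
  FD 11: (6.071,-1.426) -> (-1,7) [heading=130, draw]
  RT 40: heading 130 -> 90
]
Final: pos=(-1,7), heading=90, 9 segment(s) drawn

Start position: (-1, 7)
Final position: (-1, 7)
Distance = 0; < 1e-6 -> CLOSED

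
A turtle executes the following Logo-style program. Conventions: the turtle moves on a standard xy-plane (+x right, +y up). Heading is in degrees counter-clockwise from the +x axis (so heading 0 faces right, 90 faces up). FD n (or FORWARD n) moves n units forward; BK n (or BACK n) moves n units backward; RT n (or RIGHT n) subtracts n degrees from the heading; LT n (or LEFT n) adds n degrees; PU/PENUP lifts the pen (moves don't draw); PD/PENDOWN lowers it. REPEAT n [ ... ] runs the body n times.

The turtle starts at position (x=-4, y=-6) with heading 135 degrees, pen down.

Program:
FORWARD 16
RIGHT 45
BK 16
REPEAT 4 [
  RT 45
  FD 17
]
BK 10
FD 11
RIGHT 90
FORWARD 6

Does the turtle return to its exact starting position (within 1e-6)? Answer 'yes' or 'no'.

Answer: no

Derivation:
Executing turtle program step by step:
Start: pos=(-4,-6), heading=135, pen down
FD 16: (-4,-6) -> (-15.314,5.314) [heading=135, draw]
RT 45: heading 135 -> 90
BK 16: (-15.314,5.314) -> (-15.314,-10.686) [heading=90, draw]
REPEAT 4 [
  -- iteration 1/4 --
  RT 45: heading 90 -> 45
  FD 17: (-15.314,-10.686) -> (-3.293,1.335) [heading=45, draw]
  -- iteration 2/4 --
  RT 45: heading 45 -> 0
  FD 17: (-3.293,1.335) -> (13.707,1.335) [heading=0, draw]
  -- iteration 3/4 --
  RT 45: heading 0 -> 315
  FD 17: (13.707,1.335) -> (25.728,-10.686) [heading=315, draw]
  -- iteration 4/4 --
  RT 45: heading 315 -> 270
  FD 17: (25.728,-10.686) -> (25.728,-27.686) [heading=270, draw]
]
BK 10: (25.728,-27.686) -> (25.728,-17.686) [heading=270, draw]
FD 11: (25.728,-17.686) -> (25.728,-28.686) [heading=270, draw]
RT 90: heading 270 -> 180
FD 6: (25.728,-28.686) -> (19.728,-28.686) [heading=180, draw]
Final: pos=(19.728,-28.686), heading=180, 9 segment(s) drawn

Start position: (-4, -6)
Final position: (19.728, -28.686)
Distance = 32.828; >= 1e-6 -> NOT closed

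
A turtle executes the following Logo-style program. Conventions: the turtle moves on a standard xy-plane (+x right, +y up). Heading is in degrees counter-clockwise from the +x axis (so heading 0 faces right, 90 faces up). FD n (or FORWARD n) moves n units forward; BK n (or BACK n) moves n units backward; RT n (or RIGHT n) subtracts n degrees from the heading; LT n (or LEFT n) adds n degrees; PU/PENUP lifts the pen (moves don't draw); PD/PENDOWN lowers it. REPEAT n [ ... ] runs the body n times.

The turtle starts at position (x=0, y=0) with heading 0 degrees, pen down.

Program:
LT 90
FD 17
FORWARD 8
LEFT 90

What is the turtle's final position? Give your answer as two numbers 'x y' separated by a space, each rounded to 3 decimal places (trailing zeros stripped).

Executing turtle program step by step:
Start: pos=(0,0), heading=0, pen down
LT 90: heading 0 -> 90
FD 17: (0,0) -> (0,17) [heading=90, draw]
FD 8: (0,17) -> (0,25) [heading=90, draw]
LT 90: heading 90 -> 180
Final: pos=(0,25), heading=180, 2 segment(s) drawn

Answer: 0 25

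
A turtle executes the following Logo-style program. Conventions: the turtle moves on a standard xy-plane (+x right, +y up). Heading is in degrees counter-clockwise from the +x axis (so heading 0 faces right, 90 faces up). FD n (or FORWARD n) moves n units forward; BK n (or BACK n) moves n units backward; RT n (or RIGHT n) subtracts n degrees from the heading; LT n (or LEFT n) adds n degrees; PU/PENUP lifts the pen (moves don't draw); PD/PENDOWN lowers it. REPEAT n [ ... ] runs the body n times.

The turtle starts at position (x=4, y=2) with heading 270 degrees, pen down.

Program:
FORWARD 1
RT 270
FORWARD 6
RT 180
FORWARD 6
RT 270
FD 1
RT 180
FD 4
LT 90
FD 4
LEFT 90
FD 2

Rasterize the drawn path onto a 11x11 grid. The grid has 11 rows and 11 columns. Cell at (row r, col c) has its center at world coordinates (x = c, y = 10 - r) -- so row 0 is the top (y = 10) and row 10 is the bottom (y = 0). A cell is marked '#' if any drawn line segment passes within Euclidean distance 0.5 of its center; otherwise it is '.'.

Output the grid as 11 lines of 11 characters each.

Answer: ...........
...........
...........
...........
...........
...........
#####......
#...#......
#...#......
....#######
....#......

Derivation:
Segment 0: (4,2) -> (4,1)
Segment 1: (4,1) -> (10,1)
Segment 2: (10,1) -> (4,1)
Segment 3: (4,1) -> (4,-0)
Segment 4: (4,-0) -> (4,4)
Segment 5: (4,4) -> (-0,4)
Segment 6: (-0,4) -> (-0,2)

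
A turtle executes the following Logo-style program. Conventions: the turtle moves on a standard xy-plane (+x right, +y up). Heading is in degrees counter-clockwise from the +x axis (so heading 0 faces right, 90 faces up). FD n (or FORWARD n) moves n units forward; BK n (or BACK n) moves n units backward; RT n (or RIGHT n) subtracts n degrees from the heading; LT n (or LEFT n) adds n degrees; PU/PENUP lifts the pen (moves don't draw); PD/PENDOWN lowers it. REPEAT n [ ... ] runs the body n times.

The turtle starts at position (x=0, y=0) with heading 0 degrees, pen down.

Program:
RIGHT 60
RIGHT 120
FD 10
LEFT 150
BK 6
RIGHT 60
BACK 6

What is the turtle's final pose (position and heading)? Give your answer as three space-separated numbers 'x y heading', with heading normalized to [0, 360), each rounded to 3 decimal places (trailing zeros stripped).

Answer: -15.196 9 270

Derivation:
Executing turtle program step by step:
Start: pos=(0,0), heading=0, pen down
RT 60: heading 0 -> 300
RT 120: heading 300 -> 180
FD 10: (0,0) -> (-10,0) [heading=180, draw]
LT 150: heading 180 -> 330
BK 6: (-10,0) -> (-15.196,3) [heading=330, draw]
RT 60: heading 330 -> 270
BK 6: (-15.196,3) -> (-15.196,9) [heading=270, draw]
Final: pos=(-15.196,9), heading=270, 3 segment(s) drawn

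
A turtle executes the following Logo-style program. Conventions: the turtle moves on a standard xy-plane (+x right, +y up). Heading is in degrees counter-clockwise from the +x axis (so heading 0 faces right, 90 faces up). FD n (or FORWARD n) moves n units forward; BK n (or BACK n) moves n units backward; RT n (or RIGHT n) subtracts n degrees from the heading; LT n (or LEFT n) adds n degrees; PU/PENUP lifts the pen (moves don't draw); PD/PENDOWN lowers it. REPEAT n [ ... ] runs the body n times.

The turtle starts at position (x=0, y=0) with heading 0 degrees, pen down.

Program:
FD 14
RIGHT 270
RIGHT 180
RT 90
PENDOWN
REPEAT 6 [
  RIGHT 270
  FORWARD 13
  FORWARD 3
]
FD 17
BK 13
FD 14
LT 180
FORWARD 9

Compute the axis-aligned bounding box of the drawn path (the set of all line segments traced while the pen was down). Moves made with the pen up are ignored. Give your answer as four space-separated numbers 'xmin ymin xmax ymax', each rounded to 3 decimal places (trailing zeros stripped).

Answer: 0 -16 48 0

Derivation:
Executing turtle program step by step:
Start: pos=(0,0), heading=0, pen down
FD 14: (0,0) -> (14,0) [heading=0, draw]
RT 270: heading 0 -> 90
RT 180: heading 90 -> 270
RT 90: heading 270 -> 180
PD: pen down
REPEAT 6 [
  -- iteration 1/6 --
  RT 270: heading 180 -> 270
  FD 13: (14,0) -> (14,-13) [heading=270, draw]
  FD 3: (14,-13) -> (14,-16) [heading=270, draw]
  -- iteration 2/6 --
  RT 270: heading 270 -> 0
  FD 13: (14,-16) -> (27,-16) [heading=0, draw]
  FD 3: (27,-16) -> (30,-16) [heading=0, draw]
  -- iteration 3/6 --
  RT 270: heading 0 -> 90
  FD 13: (30,-16) -> (30,-3) [heading=90, draw]
  FD 3: (30,-3) -> (30,0) [heading=90, draw]
  -- iteration 4/6 --
  RT 270: heading 90 -> 180
  FD 13: (30,0) -> (17,0) [heading=180, draw]
  FD 3: (17,0) -> (14,0) [heading=180, draw]
  -- iteration 5/6 --
  RT 270: heading 180 -> 270
  FD 13: (14,0) -> (14,-13) [heading=270, draw]
  FD 3: (14,-13) -> (14,-16) [heading=270, draw]
  -- iteration 6/6 --
  RT 270: heading 270 -> 0
  FD 13: (14,-16) -> (27,-16) [heading=0, draw]
  FD 3: (27,-16) -> (30,-16) [heading=0, draw]
]
FD 17: (30,-16) -> (47,-16) [heading=0, draw]
BK 13: (47,-16) -> (34,-16) [heading=0, draw]
FD 14: (34,-16) -> (48,-16) [heading=0, draw]
LT 180: heading 0 -> 180
FD 9: (48,-16) -> (39,-16) [heading=180, draw]
Final: pos=(39,-16), heading=180, 17 segment(s) drawn

Segment endpoints: x in {0, 14, 14, 14, 14, 14, 14, 17, 27, 27, 30, 30, 30, 30, 34, 39, 47, 48}, y in {-16, -16, -16, -16, -16, -16, -16, -16, -16, -16, -13, -13, -3, 0, 0, 0, 0}
xmin=0, ymin=-16, xmax=48, ymax=0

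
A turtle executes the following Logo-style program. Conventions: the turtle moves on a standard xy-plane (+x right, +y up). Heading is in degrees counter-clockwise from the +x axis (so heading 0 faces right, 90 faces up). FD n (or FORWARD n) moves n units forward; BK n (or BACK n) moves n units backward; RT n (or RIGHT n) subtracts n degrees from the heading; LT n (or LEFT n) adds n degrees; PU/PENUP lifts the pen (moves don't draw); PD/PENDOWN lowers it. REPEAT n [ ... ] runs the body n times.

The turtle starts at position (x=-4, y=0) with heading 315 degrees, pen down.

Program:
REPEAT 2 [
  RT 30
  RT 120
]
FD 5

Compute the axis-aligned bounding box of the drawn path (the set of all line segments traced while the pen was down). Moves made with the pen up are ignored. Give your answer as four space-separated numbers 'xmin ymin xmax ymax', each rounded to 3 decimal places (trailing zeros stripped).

Executing turtle program step by step:
Start: pos=(-4,0), heading=315, pen down
REPEAT 2 [
  -- iteration 1/2 --
  RT 30: heading 315 -> 285
  RT 120: heading 285 -> 165
  -- iteration 2/2 --
  RT 30: heading 165 -> 135
  RT 120: heading 135 -> 15
]
FD 5: (-4,0) -> (0.83,1.294) [heading=15, draw]
Final: pos=(0.83,1.294), heading=15, 1 segment(s) drawn

Segment endpoints: x in {-4, 0.83}, y in {0, 1.294}
xmin=-4, ymin=0, xmax=0.83, ymax=1.294

Answer: -4 0 0.83 1.294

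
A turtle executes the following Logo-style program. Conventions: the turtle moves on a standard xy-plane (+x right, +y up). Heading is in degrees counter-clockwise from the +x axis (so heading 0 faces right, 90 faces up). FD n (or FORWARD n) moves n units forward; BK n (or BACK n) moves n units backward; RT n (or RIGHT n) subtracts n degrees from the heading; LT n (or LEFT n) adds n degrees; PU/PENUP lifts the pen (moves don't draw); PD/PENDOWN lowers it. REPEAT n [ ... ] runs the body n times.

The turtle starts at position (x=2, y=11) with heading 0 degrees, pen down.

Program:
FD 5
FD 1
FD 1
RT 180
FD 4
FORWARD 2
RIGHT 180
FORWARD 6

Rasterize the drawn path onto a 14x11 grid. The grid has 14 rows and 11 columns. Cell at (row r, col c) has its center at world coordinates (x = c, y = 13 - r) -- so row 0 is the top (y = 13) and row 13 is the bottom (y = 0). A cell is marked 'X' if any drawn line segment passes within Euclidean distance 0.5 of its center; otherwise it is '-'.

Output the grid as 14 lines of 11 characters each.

Answer: -----------
-----------
--XXXXXXXX-
-----------
-----------
-----------
-----------
-----------
-----------
-----------
-----------
-----------
-----------
-----------

Derivation:
Segment 0: (2,11) -> (7,11)
Segment 1: (7,11) -> (8,11)
Segment 2: (8,11) -> (9,11)
Segment 3: (9,11) -> (5,11)
Segment 4: (5,11) -> (3,11)
Segment 5: (3,11) -> (9,11)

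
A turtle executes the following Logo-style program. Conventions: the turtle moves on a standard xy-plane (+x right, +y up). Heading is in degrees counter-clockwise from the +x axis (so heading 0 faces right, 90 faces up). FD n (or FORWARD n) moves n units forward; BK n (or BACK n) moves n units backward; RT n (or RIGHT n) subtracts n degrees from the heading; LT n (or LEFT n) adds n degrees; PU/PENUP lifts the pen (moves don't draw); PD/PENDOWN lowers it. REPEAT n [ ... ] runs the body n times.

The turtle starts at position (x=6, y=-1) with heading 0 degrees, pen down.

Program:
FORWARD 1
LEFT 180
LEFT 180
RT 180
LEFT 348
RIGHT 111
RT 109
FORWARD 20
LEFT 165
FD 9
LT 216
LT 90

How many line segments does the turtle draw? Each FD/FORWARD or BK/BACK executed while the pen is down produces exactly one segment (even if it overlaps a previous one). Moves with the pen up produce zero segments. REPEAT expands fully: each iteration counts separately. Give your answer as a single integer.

Executing turtle program step by step:
Start: pos=(6,-1), heading=0, pen down
FD 1: (6,-1) -> (7,-1) [heading=0, draw]
LT 180: heading 0 -> 180
LT 180: heading 180 -> 0
RT 180: heading 0 -> 180
LT 348: heading 180 -> 168
RT 111: heading 168 -> 57
RT 109: heading 57 -> 308
FD 20: (7,-1) -> (19.313,-16.76) [heading=308, draw]
LT 165: heading 308 -> 113
FD 9: (19.313,-16.76) -> (15.797,-8.476) [heading=113, draw]
LT 216: heading 113 -> 329
LT 90: heading 329 -> 59
Final: pos=(15.797,-8.476), heading=59, 3 segment(s) drawn
Segments drawn: 3

Answer: 3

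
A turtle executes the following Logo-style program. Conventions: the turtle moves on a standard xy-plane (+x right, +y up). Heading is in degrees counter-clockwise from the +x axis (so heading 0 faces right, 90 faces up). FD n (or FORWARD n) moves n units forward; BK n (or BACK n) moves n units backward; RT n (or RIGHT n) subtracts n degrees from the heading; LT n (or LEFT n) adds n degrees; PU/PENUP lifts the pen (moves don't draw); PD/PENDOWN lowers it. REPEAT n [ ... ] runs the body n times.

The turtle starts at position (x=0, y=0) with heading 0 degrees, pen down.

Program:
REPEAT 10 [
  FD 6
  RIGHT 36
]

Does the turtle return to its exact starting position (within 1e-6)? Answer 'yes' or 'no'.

Answer: yes

Derivation:
Executing turtle program step by step:
Start: pos=(0,0), heading=0, pen down
REPEAT 10 [
  -- iteration 1/10 --
  FD 6: (0,0) -> (6,0) [heading=0, draw]
  RT 36: heading 0 -> 324
  -- iteration 2/10 --
  FD 6: (6,0) -> (10.854,-3.527) [heading=324, draw]
  RT 36: heading 324 -> 288
  -- iteration 3/10 --
  FD 6: (10.854,-3.527) -> (12.708,-9.233) [heading=288, draw]
  RT 36: heading 288 -> 252
  -- iteration 4/10 --
  FD 6: (12.708,-9.233) -> (10.854,-14.939) [heading=252, draw]
  RT 36: heading 252 -> 216
  -- iteration 5/10 --
  FD 6: (10.854,-14.939) -> (6,-18.466) [heading=216, draw]
  RT 36: heading 216 -> 180
  -- iteration 6/10 --
  FD 6: (6,-18.466) -> (0,-18.466) [heading=180, draw]
  RT 36: heading 180 -> 144
  -- iteration 7/10 --
  FD 6: (0,-18.466) -> (-4.854,-14.939) [heading=144, draw]
  RT 36: heading 144 -> 108
  -- iteration 8/10 --
  FD 6: (-4.854,-14.939) -> (-6.708,-9.233) [heading=108, draw]
  RT 36: heading 108 -> 72
  -- iteration 9/10 --
  FD 6: (-6.708,-9.233) -> (-4.854,-3.527) [heading=72, draw]
  RT 36: heading 72 -> 36
  -- iteration 10/10 --
  FD 6: (-4.854,-3.527) -> (0,0) [heading=36, draw]
  RT 36: heading 36 -> 0
]
Final: pos=(0,0), heading=0, 10 segment(s) drawn

Start position: (0, 0)
Final position: (0, 0)
Distance = 0; < 1e-6 -> CLOSED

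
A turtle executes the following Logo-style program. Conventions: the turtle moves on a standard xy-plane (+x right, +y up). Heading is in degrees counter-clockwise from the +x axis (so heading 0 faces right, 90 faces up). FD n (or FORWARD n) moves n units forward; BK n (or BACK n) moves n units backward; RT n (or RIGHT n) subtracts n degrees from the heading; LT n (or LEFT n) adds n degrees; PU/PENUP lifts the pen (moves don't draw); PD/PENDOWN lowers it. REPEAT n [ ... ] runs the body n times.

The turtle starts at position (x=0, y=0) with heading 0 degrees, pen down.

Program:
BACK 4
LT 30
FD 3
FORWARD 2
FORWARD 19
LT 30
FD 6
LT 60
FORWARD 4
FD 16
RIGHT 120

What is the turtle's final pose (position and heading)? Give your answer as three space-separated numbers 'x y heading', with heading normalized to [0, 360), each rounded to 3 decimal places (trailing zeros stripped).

Executing turtle program step by step:
Start: pos=(0,0), heading=0, pen down
BK 4: (0,0) -> (-4,0) [heading=0, draw]
LT 30: heading 0 -> 30
FD 3: (-4,0) -> (-1.402,1.5) [heading=30, draw]
FD 2: (-1.402,1.5) -> (0.33,2.5) [heading=30, draw]
FD 19: (0.33,2.5) -> (16.785,12) [heading=30, draw]
LT 30: heading 30 -> 60
FD 6: (16.785,12) -> (19.785,17.196) [heading=60, draw]
LT 60: heading 60 -> 120
FD 4: (19.785,17.196) -> (17.785,20.66) [heading=120, draw]
FD 16: (17.785,20.66) -> (9.785,34.517) [heading=120, draw]
RT 120: heading 120 -> 0
Final: pos=(9.785,34.517), heading=0, 7 segment(s) drawn

Answer: 9.785 34.517 0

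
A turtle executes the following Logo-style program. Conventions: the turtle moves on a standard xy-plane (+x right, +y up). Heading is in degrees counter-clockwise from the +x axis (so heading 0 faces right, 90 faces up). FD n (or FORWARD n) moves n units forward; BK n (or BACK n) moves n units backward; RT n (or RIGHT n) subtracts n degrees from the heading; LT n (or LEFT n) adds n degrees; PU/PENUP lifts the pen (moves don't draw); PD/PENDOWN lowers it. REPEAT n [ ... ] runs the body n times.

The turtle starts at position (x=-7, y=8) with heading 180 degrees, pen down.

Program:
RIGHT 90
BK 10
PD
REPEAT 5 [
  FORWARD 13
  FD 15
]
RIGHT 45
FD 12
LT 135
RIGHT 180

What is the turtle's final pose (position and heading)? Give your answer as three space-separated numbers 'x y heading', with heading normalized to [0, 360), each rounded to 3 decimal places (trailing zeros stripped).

Executing turtle program step by step:
Start: pos=(-7,8), heading=180, pen down
RT 90: heading 180 -> 90
BK 10: (-7,8) -> (-7,-2) [heading=90, draw]
PD: pen down
REPEAT 5 [
  -- iteration 1/5 --
  FD 13: (-7,-2) -> (-7,11) [heading=90, draw]
  FD 15: (-7,11) -> (-7,26) [heading=90, draw]
  -- iteration 2/5 --
  FD 13: (-7,26) -> (-7,39) [heading=90, draw]
  FD 15: (-7,39) -> (-7,54) [heading=90, draw]
  -- iteration 3/5 --
  FD 13: (-7,54) -> (-7,67) [heading=90, draw]
  FD 15: (-7,67) -> (-7,82) [heading=90, draw]
  -- iteration 4/5 --
  FD 13: (-7,82) -> (-7,95) [heading=90, draw]
  FD 15: (-7,95) -> (-7,110) [heading=90, draw]
  -- iteration 5/5 --
  FD 13: (-7,110) -> (-7,123) [heading=90, draw]
  FD 15: (-7,123) -> (-7,138) [heading=90, draw]
]
RT 45: heading 90 -> 45
FD 12: (-7,138) -> (1.485,146.485) [heading=45, draw]
LT 135: heading 45 -> 180
RT 180: heading 180 -> 0
Final: pos=(1.485,146.485), heading=0, 12 segment(s) drawn

Answer: 1.485 146.485 0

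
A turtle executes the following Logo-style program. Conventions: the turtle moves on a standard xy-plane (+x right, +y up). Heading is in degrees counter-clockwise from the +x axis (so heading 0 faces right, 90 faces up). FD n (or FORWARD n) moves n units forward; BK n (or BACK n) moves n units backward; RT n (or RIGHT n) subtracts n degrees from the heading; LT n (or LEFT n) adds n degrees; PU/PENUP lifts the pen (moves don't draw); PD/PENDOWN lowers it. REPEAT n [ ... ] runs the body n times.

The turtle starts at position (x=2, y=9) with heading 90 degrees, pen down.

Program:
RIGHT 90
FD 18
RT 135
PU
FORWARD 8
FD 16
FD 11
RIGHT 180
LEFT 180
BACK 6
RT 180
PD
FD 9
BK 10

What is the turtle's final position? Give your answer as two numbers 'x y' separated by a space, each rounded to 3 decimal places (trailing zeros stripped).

Executing turtle program step by step:
Start: pos=(2,9), heading=90, pen down
RT 90: heading 90 -> 0
FD 18: (2,9) -> (20,9) [heading=0, draw]
RT 135: heading 0 -> 225
PU: pen up
FD 8: (20,9) -> (14.343,3.343) [heading=225, move]
FD 16: (14.343,3.343) -> (3.029,-7.971) [heading=225, move]
FD 11: (3.029,-7.971) -> (-4.749,-15.749) [heading=225, move]
RT 180: heading 225 -> 45
LT 180: heading 45 -> 225
BK 6: (-4.749,-15.749) -> (-0.506,-11.506) [heading=225, move]
RT 180: heading 225 -> 45
PD: pen down
FD 9: (-0.506,-11.506) -> (5.858,-5.142) [heading=45, draw]
BK 10: (5.858,-5.142) -> (-1.213,-12.213) [heading=45, draw]
Final: pos=(-1.213,-12.213), heading=45, 3 segment(s) drawn

Answer: -1.213 -12.213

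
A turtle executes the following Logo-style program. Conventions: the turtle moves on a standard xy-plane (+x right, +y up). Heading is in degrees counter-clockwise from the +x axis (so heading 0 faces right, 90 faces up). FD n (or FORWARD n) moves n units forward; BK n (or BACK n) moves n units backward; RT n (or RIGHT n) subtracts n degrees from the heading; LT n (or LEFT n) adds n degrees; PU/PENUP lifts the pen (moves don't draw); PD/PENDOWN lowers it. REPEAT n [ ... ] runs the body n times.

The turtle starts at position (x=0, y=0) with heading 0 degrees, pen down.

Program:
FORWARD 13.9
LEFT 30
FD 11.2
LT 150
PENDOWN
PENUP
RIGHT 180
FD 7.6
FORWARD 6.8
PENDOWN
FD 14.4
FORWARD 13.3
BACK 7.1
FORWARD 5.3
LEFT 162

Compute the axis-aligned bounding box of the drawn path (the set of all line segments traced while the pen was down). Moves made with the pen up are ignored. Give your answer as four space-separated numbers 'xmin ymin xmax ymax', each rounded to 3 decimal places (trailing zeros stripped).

Answer: 0 0 65.699 5.6

Derivation:
Executing turtle program step by step:
Start: pos=(0,0), heading=0, pen down
FD 13.9: (0,0) -> (13.9,0) [heading=0, draw]
LT 30: heading 0 -> 30
FD 11.2: (13.9,0) -> (23.599,5.6) [heading=30, draw]
LT 150: heading 30 -> 180
PD: pen down
PU: pen up
RT 180: heading 180 -> 0
FD 7.6: (23.599,5.6) -> (31.199,5.6) [heading=0, move]
FD 6.8: (31.199,5.6) -> (37.999,5.6) [heading=0, move]
PD: pen down
FD 14.4: (37.999,5.6) -> (52.399,5.6) [heading=0, draw]
FD 13.3: (52.399,5.6) -> (65.699,5.6) [heading=0, draw]
BK 7.1: (65.699,5.6) -> (58.599,5.6) [heading=0, draw]
FD 5.3: (58.599,5.6) -> (63.899,5.6) [heading=0, draw]
LT 162: heading 0 -> 162
Final: pos=(63.899,5.6), heading=162, 6 segment(s) drawn

Segment endpoints: x in {0, 13.9, 23.599, 37.999, 52.399, 58.599, 63.899, 65.699}, y in {0, 5.6}
xmin=0, ymin=0, xmax=65.699, ymax=5.6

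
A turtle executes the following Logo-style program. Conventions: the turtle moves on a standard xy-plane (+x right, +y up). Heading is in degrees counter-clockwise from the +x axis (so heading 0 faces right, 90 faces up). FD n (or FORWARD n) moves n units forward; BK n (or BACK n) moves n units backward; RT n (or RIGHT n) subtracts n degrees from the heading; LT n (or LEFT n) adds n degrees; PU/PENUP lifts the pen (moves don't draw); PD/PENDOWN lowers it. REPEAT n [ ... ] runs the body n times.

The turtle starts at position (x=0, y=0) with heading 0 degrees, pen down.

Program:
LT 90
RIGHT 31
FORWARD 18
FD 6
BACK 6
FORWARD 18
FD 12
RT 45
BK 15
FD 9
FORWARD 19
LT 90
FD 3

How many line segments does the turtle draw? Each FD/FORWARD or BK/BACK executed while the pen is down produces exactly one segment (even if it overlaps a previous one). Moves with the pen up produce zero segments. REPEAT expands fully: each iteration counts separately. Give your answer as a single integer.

Executing turtle program step by step:
Start: pos=(0,0), heading=0, pen down
LT 90: heading 0 -> 90
RT 31: heading 90 -> 59
FD 18: (0,0) -> (9.271,15.429) [heading=59, draw]
FD 6: (9.271,15.429) -> (12.361,20.572) [heading=59, draw]
BK 6: (12.361,20.572) -> (9.271,15.429) [heading=59, draw]
FD 18: (9.271,15.429) -> (18.541,30.858) [heading=59, draw]
FD 12: (18.541,30.858) -> (24.722,41.144) [heading=59, draw]
RT 45: heading 59 -> 14
BK 15: (24.722,41.144) -> (10.167,37.515) [heading=14, draw]
FD 9: (10.167,37.515) -> (18.9,39.692) [heading=14, draw]
FD 19: (18.9,39.692) -> (37.336,44.289) [heading=14, draw]
LT 90: heading 14 -> 104
FD 3: (37.336,44.289) -> (36.61,47.2) [heading=104, draw]
Final: pos=(36.61,47.2), heading=104, 9 segment(s) drawn
Segments drawn: 9

Answer: 9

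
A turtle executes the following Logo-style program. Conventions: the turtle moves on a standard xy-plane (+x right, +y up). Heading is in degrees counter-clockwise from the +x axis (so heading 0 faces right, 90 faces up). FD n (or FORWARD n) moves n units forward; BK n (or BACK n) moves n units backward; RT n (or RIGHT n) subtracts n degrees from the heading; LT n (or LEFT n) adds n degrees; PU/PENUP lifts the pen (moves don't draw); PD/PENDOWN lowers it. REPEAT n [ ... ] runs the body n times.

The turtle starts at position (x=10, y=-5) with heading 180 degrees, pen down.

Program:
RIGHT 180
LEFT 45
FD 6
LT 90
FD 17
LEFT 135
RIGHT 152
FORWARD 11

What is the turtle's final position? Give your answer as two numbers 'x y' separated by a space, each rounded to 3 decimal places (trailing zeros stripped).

Executing turtle program step by step:
Start: pos=(10,-5), heading=180, pen down
RT 180: heading 180 -> 0
LT 45: heading 0 -> 45
FD 6: (10,-5) -> (14.243,-0.757) [heading=45, draw]
LT 90: heading 45 -> 135
FD 17: (14.243,-0.757) -> (2.222,11.263) [heading=135, draw]
LT 135: heading 135 -> 270
RT 152: heading 270 -> 118
FD 11: (2.222,11.263) -> (-2.942,20.976) [heading=118, draw]
Final: pos=(-2.942,20.976), heading=118, 3 segment(s) drawn

Answer: -2.942 20.976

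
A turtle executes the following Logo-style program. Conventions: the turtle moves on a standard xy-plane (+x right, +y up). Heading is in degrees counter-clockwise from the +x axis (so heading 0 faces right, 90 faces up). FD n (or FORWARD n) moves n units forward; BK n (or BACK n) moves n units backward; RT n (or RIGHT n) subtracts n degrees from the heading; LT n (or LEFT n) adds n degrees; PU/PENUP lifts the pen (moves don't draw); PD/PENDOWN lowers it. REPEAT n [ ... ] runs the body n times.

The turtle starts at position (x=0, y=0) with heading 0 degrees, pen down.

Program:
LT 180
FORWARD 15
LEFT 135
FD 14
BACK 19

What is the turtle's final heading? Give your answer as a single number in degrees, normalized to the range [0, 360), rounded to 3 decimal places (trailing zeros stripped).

Answer: 315

Derivation:
Executing turtle program step by step:
Start: pos=(0,0), heading=0, pen down
LT 180: heading 0 -> 180
FD 15: (0,0) -> (-15,0) [heading=180, draw]
LT 135: heading 180 -> 315
FD 14: (-15,0) -> (-5.101,-9.899) [heading=315, draw]
BK 19: (-5.101,-9.899) -> (-18.536,3.536) [heading=315, draw]
Final: pos=(-18.536,3.536), heading=315, 3 segment(s) drawn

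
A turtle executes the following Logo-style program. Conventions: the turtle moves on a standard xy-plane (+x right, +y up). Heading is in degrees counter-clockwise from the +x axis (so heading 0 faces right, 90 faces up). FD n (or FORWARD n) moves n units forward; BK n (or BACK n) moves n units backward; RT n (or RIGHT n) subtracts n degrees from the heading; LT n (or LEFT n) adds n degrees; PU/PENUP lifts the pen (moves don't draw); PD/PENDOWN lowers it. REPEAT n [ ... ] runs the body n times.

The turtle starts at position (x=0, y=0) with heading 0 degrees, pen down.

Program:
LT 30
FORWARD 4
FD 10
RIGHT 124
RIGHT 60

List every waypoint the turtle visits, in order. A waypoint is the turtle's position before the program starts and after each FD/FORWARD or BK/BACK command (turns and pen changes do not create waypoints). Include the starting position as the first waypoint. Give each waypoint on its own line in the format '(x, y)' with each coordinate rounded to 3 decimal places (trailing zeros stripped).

Answer: (0, 0)
(3.464, 2)
(12.124, 7)

Derivation:
Executing turtle program step by step:
Start: pos=(0,0), heading=0, pen down
LT 30: heading 0 -> 30
FD 4: (0,0) -> (3.464,2) [heading=30, draw]
FD 10: (3.464,2) -> (12.124,7) [heading=30, draw]
RT 124: heading 30 -> 266
RT 60: heading 266 -> 206
Final: pos=(12.124,7), heading=206, 2 segment(s) drawn
Waypoints (3 total):
(0, 0)
(3.464, 2)
(12.124, 7)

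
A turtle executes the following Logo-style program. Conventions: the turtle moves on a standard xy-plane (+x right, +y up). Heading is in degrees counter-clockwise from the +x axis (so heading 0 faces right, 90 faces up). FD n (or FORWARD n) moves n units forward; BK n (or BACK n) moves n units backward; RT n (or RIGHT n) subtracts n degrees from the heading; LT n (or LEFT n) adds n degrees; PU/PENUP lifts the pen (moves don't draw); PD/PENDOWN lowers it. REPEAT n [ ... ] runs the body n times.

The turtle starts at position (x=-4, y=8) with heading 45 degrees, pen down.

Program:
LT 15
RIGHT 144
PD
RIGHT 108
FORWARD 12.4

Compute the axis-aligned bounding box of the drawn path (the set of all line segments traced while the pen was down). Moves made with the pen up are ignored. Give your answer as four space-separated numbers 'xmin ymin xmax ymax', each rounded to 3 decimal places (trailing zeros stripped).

Executing turtle program step by step:
Start: pos=(-4,8), heading=45, pen down
LT 15: heading 45 -> 60
RT 144: heading 60 -> 276
PD: pen down
RT 108: heading 276 -> 168
FD 12.4: (-4,8) -> (-16.129,10.578) [heading=168, draw]
Final: pos=(-16.129,10.578), heading=168, 1 segment(s) drawn

Segment endpoints: x in {-16.129, -4}, y in {8, 10.578}
xmin=-16.129, ymin=8, xmax=-4, ymax=10.578

Answer: -16.129 8 -4 10.578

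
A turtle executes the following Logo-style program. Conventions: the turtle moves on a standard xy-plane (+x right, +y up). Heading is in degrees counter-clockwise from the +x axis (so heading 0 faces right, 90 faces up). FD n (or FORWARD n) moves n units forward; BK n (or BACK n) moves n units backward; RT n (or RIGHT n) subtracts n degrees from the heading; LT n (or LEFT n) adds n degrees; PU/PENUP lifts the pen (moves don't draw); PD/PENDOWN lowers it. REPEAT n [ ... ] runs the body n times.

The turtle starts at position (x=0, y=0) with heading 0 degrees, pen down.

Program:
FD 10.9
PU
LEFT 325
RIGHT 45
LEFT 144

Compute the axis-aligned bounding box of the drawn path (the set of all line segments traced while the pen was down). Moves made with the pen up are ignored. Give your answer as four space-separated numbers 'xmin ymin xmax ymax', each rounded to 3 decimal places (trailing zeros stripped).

Answer: 0 0 10.9 0

Derivation:
Executing turtle program step by step:
Start: pos=(0,0), heading=0, pen down
FD 10.9: (0,0) -> (10.9,0) [heading=0, draw]
PU: pen up
LT 325: heading 0 -> 325
RT 45: heading 325 -> 280
LT 144: heading 280 -> 64
Final: pos=(10.9,0), heading=64, 1 segment(s) drawn

Segment endpoints: x in {0, 10.9}, y in {0}
xmin=0, ymin=0, xmax=10.9, ymax=0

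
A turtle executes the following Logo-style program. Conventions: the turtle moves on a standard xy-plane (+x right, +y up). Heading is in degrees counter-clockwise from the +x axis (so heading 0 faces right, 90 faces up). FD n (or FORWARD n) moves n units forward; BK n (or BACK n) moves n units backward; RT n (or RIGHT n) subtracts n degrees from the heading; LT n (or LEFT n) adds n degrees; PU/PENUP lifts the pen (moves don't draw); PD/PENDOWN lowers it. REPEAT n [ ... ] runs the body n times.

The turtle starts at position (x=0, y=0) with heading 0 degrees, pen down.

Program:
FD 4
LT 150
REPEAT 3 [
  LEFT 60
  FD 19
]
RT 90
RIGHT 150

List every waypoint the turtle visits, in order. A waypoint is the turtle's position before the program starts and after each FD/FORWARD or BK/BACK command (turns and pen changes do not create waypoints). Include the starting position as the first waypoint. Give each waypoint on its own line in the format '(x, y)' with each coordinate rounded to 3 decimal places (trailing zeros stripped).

Executing turtle program step by step:
Start: pos=(0,0), heading=0, pen down
FD 4: (0,0) -> (4,0) [heading=0, draw]
LT 150: heading 0 -> 150
REPEAT 3 [
  -- iteration 1/3 --
  LT 60: heading 150 -> 210
  FD 19: (4,0) -> (-12.454,-9.5) [heading=210, draw]
  -- iteration 2/3 --
  LT 60: heading 210 -> 270
  FD 19: (-12.454,-9.5) -> (-12.454,-28.5) [heading=270, draw]
  -- iteration 3/3 --
  LT 60: heading 270 -> 330
  FD 19: (-12.454,-28.5) -> (4,-38) [heading=330, draw]
]
RT 90: heading 330 -> 240
RT 150: heading 240 -> 90
Final: pos=(4,-38), heading=90, 4 segment(s) drawn
Waypoints (5 total):
(0, 0)
(4, 0)
(-12.454, -9.5)
(-12.454, -28.5)
(4, -38)

Answer: (0, 0)
(4, 0)
(-12.454, -9.5)
(-12.454, -28.5)
(4, -38)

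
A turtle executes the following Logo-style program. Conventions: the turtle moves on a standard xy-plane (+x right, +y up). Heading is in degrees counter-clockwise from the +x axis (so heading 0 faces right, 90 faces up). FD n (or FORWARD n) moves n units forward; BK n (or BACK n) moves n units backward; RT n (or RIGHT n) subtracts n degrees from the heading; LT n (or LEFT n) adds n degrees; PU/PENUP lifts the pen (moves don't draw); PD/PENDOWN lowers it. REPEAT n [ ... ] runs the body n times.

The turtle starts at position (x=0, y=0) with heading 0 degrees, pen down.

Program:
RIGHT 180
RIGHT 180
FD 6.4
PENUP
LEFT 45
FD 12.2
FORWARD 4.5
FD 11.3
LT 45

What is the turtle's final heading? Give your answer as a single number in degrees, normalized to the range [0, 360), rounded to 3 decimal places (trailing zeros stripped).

Answer: 90

Derivation:
Executing turtle program step by step:
Start: pos=(0,0), heading=0, pen down
RT 180: heading 0 -> 180
RT 180: heading 180 -> 0
FD 6.4: (0,0) -> (6.4,0) [heading=0, draw]
PU: pen up
LT 45: heading 0 -> 45
FD 12.2: (6.4,0) -> (15.027,8.627) [heading=45, move]
FD 4.5: (15.027,8.627) -> (18.209,11.809) [heading=45, move]
FD 11.3: (18.209,11.809) -> (26.199,19.799) [heading=45, move]
LT 45: heading 45 -> 90
Final: pos=(26.199,19.799), heading=90, 1 segment(s) drawn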